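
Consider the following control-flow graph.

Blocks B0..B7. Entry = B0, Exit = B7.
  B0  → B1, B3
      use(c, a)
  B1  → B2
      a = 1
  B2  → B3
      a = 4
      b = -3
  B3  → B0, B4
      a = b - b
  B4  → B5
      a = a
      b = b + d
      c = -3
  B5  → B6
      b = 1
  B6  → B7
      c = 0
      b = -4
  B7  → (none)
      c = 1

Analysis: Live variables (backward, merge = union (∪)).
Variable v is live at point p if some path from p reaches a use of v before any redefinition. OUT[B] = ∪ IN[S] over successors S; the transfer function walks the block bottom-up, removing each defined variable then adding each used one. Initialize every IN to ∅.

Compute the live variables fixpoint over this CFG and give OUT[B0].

Answer: {b, c, d}

Derivation:
Per-block solution:
  B0: | IN={a, b, c, d} | OUT={b, c, d}
  B1: | IN={c, d} | OUT={c, d}
  B2: | IN={c, d} | OUT={b, c, d}
  B3: | IN={b, c, d} | OUT={a, b, c, d}
  B4: | IN={a, b, d} | OUT={}
  B5: | IN={} | OUT={}
  B6: | IN={} | OUT={}
  B7: | IN={} | OUT={}

Merge at B0: OUT[B0] = IN[B1] ⊔ IN[B3] = {b, c, d}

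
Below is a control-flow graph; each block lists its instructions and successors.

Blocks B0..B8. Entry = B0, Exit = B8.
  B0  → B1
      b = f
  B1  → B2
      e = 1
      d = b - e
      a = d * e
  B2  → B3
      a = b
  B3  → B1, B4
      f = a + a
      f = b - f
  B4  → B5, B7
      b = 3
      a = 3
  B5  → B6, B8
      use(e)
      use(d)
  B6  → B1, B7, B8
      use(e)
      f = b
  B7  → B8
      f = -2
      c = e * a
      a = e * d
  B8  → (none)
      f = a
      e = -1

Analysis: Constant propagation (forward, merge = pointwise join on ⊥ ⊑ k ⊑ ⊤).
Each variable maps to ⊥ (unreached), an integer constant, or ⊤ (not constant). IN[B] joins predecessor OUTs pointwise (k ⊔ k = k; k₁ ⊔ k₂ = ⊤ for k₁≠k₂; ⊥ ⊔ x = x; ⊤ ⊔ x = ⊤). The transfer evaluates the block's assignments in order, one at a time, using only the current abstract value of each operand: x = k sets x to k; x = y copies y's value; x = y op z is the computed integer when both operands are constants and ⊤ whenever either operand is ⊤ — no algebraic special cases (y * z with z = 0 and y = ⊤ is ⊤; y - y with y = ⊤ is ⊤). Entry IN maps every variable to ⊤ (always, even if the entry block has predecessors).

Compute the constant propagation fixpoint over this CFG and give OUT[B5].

Answer: {a: 3, b: 3, c: ⊤, d: ⊤, e: 1, f: ⊤}

Derivation:
Fixpoint table:
  B0:  IN=(all ⊤)  OUT=(all ⊤)
  B1:  IN=(all ⊤)  OUT={e:1; rest ⊤}
  B2:  IN={e:1; rest ⊤}  OUT={e:1; rest ⊤}
  B3:  IN={e:1; rest ⊤}  OUT={e:1; rest ⊤}
  B4:  IN={e:1; rest ⊤}  OUT={a:3, b:3, e:1; rest ⊤}
  B5:  IN={a:3, b:3, e:1; rest ⊤}  OUT={a:3, b:3, e:1; rest ⊤}
  B6:  IN={a:3, b:3, e:1; rest ⊤}  OUT={a:3, b:3, e:1, f:3; rest ⊤}
  B7:  IN={a:3, b:3, e:1; rest ⊤}  OUT={b:3, c:3, e:1, f:-2; rest ⊤}
  B8:  IN={b:3, e:1; rest ⊤}  OUT={b:3, e:-1; rest ⊤}

Merge at B5: IN[B5] = OUT[B4] = {a: 3, b: 3, c: ⊤, d: ⊤, e: 1, f: ⊤}
Applying B5's transfer function to that IN value gives OUT[B5] (row B5 above).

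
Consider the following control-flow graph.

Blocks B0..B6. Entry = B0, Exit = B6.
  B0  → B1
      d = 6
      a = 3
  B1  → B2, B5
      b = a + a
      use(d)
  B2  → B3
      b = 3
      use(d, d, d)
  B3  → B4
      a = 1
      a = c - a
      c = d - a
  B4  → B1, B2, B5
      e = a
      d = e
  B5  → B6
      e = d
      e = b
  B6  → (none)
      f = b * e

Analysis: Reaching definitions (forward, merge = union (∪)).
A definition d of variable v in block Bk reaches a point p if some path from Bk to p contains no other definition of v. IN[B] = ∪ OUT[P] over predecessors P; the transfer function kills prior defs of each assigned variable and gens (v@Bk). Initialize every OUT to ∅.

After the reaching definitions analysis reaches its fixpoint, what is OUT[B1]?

Per-block solution:
  B0:  IN={}  OUT={a@B0, d@B0}
  B1:  IN={a@B0, a@B3, b@B2, c@B3, d@B0, d@B4, e@B4}  OUT={a@B0, a@B3, b@B1, c@B3, d@B0, d@B4, e@B4}
  B2:  IN={a@B0, a@B3, b@B1, b@B2, c@B3, d@B0, d@B4, e@B4}  OUT={a@B0, a@B3, b@B2, c@B3, d@B0, d@B4, e@B4}
  B3:  IN={a@B0, a@B3, b@B2, c@B3, d@B0, d@B4, e@B4}  OUT={a@B3, b@B2, c@B3, d@B0, d@B4, e@B4}
  B4:  IN={a@B3, b@B2, c@B3, d@B0, d@B4, e@B4}  OUT={a@B3, b@B2, c@B3, d@B4, e@B4}
  B5:  IN={a@B0, a@B3, b@B1, b@B2, c@B3, d@B0, d@B4, e@B4}  OUT={a@B0, a@B3, b@B1, b@B2, c@B3, d@B0, d@B4, e@B5}
  B6:  IN={a@B0, a@B3, b@B1, b@B2, c@B3, d@B0, d@B4, e@B5}  OUT={a@B0, a@B3, b@B1, b@B2, c@B3, d@B0, d@B4, e@B5, f@B6}

Merge at B1: IN[B1] = OUT[B0] ⊔ OUT[B4] = {a@B0, a@B3, b@B2, c@B3, d@B0, d@B4, e@B4}
Applying B1's transfer function to that IN value gives OUT[B1] (row B1 above).

Answer: {a@B0, a@B3, b@B1, c@B3, d@B0, d@B4, e@B4}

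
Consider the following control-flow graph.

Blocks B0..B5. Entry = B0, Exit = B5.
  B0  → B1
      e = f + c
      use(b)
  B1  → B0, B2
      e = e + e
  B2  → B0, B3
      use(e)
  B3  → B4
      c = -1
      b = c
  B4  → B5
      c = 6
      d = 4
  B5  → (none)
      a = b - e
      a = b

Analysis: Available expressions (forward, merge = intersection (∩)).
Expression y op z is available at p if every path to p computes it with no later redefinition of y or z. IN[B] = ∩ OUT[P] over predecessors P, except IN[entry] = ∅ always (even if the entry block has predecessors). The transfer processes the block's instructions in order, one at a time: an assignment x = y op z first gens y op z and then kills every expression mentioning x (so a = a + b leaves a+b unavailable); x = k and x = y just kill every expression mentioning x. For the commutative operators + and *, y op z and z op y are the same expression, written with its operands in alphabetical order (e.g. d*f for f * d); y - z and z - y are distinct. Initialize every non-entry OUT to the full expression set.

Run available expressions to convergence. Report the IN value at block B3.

Fixpoint table:
  B0: | IN={} | OUT={c+f}
  B1: | IN={c+f} | OUT={c+f}
  B2: | IN={c+f} | OUT={c+f}
  B3: | IN={c+f} | OUT={}
  B4: | IN={} | OUT={}
  B5: | IN={} | OUT={b-e}

Merge at B3: IN[B3] = OUT[B2] = {c+f}

Answer: {c+f}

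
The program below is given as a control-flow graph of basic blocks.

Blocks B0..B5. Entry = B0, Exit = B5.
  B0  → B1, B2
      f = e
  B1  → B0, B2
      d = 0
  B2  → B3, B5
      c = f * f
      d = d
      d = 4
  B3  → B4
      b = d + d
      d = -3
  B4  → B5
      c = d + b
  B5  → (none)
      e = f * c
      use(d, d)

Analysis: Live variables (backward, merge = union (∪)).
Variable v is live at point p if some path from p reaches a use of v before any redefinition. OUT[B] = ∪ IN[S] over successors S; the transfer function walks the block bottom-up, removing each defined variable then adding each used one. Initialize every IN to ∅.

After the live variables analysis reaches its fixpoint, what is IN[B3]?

Answer: {d, f}

Working:
Per-block solution:
  B0:   IN={d, e}   OUT={d, e, f}
  B1:   IN={e, f}   OUT={d, e, f}
  B2:   IN={d, f}   OUT={c, d, f}
  B3:   IN={d, f}   OUT={b, d, f}
  B4:   IN={b, d, f}   OUT={c, d, f}
  B5:   IN={c, d, f}   OUT={}

Merge at B3: OUT[B3] = IN[B4] = {b, d, f}
Applying B3's transfer function to that OUT value gives IN[B3] (row B3 above).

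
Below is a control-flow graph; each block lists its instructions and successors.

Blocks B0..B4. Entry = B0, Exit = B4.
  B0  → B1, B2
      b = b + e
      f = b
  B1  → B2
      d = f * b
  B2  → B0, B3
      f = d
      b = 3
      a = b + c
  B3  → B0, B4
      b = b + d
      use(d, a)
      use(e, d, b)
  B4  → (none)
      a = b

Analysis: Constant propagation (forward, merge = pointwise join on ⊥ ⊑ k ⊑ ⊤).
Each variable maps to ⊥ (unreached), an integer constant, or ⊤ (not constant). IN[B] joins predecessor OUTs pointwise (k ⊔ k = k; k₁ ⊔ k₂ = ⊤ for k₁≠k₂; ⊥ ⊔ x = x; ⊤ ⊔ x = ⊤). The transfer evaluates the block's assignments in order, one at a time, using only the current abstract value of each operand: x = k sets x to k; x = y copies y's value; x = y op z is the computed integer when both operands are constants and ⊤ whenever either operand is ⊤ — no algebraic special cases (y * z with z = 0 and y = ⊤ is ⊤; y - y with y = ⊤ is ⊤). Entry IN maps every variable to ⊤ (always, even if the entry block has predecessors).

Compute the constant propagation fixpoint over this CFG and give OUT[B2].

Per-block solution:
  B0: | IN=(all ⊤) | OUT=(all ⊤)
  B1: | IN=(all ⊤) | OUT=(all ⊤)
  B2: | IN=(all ⊤) | OUT={b:3; rest ⊤}
  B3: | IN={b:3; rest ⊤} | OUT=(all ⊤)
  B4: | IN=(all ⊤) | OUT=(all ⊤)

Merge at B2: IN[B2] = OUT[B0] ⊔ OUT[B1] = {a: ⊤, b: ⊤, c: ⊤, d: ⊤, e: ⊤, f: ⊤}
Applying B2's transfer function to that IN value gives OUT[B2] (row B2 above).

Answer: {a: ⊤, b: 3, c: ⊤, d: ⊤, e: ⊤, f: ⊤}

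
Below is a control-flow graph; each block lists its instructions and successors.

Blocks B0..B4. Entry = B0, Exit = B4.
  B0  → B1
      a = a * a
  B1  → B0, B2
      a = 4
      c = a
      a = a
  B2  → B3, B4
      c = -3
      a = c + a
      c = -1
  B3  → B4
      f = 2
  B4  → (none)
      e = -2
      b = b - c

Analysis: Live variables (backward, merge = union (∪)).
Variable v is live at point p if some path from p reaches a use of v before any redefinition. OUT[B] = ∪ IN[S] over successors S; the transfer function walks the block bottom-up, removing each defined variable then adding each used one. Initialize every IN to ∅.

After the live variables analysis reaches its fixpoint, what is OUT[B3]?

Answer: {b, c}

Trace:
Fixpoint table:
  B0: | IN={a, b} | OUT={b}
  B1: | IN={b} | OUT={a, b}
  B2: | IN={a, b} | OUT={b, c}
  B3: | IN={b, c} | OUT={b, c}
  B4: | IN={b, c} | OUT={}

Merge at B3: OUT[B3] = IN[B4] = {b, c}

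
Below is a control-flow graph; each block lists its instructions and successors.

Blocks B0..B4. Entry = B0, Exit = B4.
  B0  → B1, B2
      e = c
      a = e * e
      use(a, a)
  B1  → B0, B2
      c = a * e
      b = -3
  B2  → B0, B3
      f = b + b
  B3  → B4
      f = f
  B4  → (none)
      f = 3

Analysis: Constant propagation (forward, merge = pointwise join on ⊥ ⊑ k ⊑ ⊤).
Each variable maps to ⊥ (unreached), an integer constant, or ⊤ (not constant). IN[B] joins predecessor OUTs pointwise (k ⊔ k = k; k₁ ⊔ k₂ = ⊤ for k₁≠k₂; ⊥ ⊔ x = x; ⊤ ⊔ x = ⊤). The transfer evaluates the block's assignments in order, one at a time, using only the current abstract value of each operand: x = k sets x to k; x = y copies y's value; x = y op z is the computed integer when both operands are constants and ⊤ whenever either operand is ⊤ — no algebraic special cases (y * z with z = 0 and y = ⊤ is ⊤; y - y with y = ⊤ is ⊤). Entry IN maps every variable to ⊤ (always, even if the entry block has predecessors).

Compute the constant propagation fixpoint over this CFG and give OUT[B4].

Answer: {a: ⊤, b: ⊤, c: ⊤, d: ⊤, e: ⊤, f: 3}

Trace:
Per-block solution:
  B0: | IN=(all ⊤) | OUT=(all ⊤)
  B1: | IN=(all ⊤) | OUT={b:-3; rest ⊤}
  B2: | IN=(all ⊤) | OUT=(all ⊤)
  B3: | IN=(all ⊤) | OUT=(all ⊤)
  B4: | IN=(all ⊤) | OUT={f:3; rest ⊤}

Merge at B4: IN[B4] = OUT[B3] = {a: ⊤, b: ⊤, c: ⊤, d: ⊤, e: ⊤, f: ⊤}
Applying B4's transfer function to that IN value gives OUT[B4] (row B4 above).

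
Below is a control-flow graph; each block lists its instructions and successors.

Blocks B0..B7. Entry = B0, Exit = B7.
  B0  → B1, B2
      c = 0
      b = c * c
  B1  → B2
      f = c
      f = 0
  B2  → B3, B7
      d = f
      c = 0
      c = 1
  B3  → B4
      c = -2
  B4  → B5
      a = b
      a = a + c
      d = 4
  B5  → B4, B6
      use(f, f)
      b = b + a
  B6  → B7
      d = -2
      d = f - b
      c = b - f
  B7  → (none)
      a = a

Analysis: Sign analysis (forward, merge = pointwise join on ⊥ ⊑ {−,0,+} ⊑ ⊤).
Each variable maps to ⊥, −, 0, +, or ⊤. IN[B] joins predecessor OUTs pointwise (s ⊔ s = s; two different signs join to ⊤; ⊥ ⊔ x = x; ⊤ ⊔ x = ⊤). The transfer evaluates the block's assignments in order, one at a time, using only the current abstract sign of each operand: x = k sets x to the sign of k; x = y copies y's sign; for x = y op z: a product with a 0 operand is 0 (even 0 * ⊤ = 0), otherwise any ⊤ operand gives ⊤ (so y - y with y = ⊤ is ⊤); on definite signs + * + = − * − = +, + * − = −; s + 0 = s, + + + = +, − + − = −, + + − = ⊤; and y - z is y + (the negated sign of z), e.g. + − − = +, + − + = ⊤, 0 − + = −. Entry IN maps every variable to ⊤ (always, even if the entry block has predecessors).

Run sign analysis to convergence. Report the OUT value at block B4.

Fixpoint table:
  B0:   IN=(all ⊤)   OUT={b:0, c:0; rest ⊤}
  B1:   IN={b:0, c:0; rest ⊤}   OUT={b:0, c:0, f:0; rest ⊤}
  B2:   IN={b:0, c:0; rest ⊤}   OUT={b:0, c:+; rest ⊤}
  B3:   IN={b:0, c:+; rest ⊤}   OUT={b:0, c:-; rest ⊤}
  B4:   IN={c:-; rest ⊤}   OUT={c:-, d:+; rest ⊤}
  B5:   IN={c:-, d:+; rest ⊤}   OUT={c:-, d:+; rest ⊤}
  B6:   IN={c:-, d:+; rest ⊤}   OUT=(all ⊤)
  B7:   IN=(all ⊤)   OUT=(all ⊤)

Merge at B4: IN[B4] = OUT[B3] ⊔ OUT[B5] = {a: ⊤, b: ⊤, c: -, d: ⊤, e: ⊤, f: ⊤}
Applying B4's transfer function to that IN value gives OUT[B4] (row B4 above).

Answer: {a: ⊤, b: ⊤, c: -, d: +, e: ⊤, f: ⊤}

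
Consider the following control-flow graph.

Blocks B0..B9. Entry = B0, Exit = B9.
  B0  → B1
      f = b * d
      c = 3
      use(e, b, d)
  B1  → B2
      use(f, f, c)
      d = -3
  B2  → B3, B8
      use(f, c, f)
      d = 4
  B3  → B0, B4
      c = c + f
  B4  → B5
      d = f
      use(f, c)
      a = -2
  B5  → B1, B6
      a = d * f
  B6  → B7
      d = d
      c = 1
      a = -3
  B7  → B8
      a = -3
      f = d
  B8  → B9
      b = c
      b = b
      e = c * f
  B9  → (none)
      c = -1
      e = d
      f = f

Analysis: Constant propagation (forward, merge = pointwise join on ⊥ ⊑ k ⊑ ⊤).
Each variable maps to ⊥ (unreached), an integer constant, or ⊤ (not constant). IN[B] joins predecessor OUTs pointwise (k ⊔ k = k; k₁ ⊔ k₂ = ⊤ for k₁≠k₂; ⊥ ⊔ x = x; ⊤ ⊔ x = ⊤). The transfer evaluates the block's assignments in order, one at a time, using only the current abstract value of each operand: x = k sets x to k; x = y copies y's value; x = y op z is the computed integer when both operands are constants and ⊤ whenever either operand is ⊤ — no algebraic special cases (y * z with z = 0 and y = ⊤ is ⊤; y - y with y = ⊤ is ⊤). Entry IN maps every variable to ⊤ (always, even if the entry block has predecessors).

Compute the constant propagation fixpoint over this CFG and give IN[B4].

Per-block solution:
  B0: | IN=(all ⊤) | OUT={c:3; rest ⊤}
  B1: | IN=(all ⊤) | OUT={d:-3; rest ⊤}
  B2: | IN={d:-3; rest ⊤} | OUT={d:4; rest ⊤}
  B3: | IN={d:4; rest ⊤} | OUT={d:4; rest ⊤}
  B4: | IN={d:4; rest ⊤} | OUT={a:-2; rest ⊤}
  B5: | IN={a:-2; rest ⊤} | OUT=(all ⊤)
  B6: | IN=(all ⊤) | OUT={a:-3, c:1; rest ⊤}
  B7: | IN={a:-3, c:1; rest ⊤} | OUT={a:-3, c:1; rest ⊤}
  B8: | IN=(all ⊤) | OUT=(all ⊤)
  B9: | IN=(all ⊤) | OUT={c:-1; rest ⊤}

Merge at B4: IN[B4] = OUT[B3] = {a: ⊤, b: ⊤, c: ⊤, d: 4, e: ⊤, f: ⊤}

Answer: {a: ⊤, b: ⊤, c: ⊤, d: 4, e: ⊤, f: ⊤}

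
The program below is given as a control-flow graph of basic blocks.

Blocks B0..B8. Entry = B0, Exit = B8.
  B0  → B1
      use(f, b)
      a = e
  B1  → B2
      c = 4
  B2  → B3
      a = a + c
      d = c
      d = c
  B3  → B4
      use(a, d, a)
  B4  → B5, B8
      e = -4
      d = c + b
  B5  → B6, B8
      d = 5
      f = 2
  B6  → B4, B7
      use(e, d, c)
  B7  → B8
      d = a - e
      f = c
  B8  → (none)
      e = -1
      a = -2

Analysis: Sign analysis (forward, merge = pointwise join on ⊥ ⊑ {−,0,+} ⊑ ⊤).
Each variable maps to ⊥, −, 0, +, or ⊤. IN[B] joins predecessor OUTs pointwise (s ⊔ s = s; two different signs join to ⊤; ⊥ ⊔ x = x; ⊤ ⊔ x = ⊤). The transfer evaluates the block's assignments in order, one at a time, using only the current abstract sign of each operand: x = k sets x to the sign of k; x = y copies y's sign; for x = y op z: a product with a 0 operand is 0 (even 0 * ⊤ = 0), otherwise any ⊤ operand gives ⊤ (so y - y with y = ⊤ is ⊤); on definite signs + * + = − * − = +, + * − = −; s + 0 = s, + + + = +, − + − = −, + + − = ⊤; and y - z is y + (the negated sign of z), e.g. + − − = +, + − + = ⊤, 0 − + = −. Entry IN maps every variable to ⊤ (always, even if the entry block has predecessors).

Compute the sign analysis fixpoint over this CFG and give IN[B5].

Fixpoint table:
  B0: | IN=(all ⊤) | OUT=(all ⊤)
  B1: | IN=(all ⊤) | OUT={c:+; rest ⊤}
  B2: | IN={c:+; rest ⊤} | OUT={c:+, d:+; rest ⊤}
  B3: | IN={c:+, d:+; rest ⊤} | OUT={c:+, d:+; rest ⊤}
  B4: | IN={c:+, d:+; rest ⊤} | OUT={c:+, e:-; rest ⊤}
  B5: | IN={c:+, e:-; rest ⊤} | OUT={c:+, d:+, e:-, f:+; rest ⊤}
  B6: | IN={c:+, d:+, e:-, f:+; rest ⊤} | OUT={c:+, d:+, e:-, f:+; rest ⊤}
  B7: | IN={c:+, d:+, e:-, f:+; rest ⊤} | OUT={c:+, e:-, f:+; rest ⊤}
  B8: | IN={c:+, e:-; rest ⊤} | OUT={a:-, c:+, e:-; rest ⊤}

Merge at B5: IN[B5] = OUT[B4] = {a: ⊤, b: ⊤, c: +, d: ⊤, e: -, f: ⊤}

Answer: {a: ⊤, b: ⊤, c: +, d: ⊤, e: -, f: ⊤}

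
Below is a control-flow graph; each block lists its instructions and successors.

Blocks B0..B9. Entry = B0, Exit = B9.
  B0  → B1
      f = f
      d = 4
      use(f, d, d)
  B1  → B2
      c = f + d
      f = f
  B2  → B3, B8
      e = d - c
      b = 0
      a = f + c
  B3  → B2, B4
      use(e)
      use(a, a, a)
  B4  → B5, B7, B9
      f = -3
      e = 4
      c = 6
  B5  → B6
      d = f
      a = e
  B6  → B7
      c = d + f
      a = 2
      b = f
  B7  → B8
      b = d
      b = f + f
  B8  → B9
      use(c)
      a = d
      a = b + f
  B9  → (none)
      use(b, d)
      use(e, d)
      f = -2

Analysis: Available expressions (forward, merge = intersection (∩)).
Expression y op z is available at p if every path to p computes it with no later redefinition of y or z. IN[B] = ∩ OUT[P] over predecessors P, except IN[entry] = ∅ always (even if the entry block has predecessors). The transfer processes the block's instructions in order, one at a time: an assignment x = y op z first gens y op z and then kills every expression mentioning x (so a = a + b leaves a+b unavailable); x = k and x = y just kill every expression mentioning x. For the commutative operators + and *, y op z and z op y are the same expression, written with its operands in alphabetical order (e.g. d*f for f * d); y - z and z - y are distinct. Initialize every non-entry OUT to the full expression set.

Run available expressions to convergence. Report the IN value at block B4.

Converged values:
  B0: | IN={} | OUT={}
  B1: | IN={} | OUT={}
  B2: | IN={} | OUT={c+f, d-c}
  B3: | IN={c+f, d-c} | OUT={c+f, d-c}
  B4: | IN={c+f, d-c} | OUT={}
  B5: | IN={} | OUT={}
  B6: | IN={} | OUT={d+f}
  B7: | IN={} | OUT={f+f}
  B8: | IN={} | OUT={b+f}
  B9: | IN={} | OUT={}

Merge at B4: IN[B4] = OUT[B3] = {c+f, d-c}

Answer: {c+f, d-c}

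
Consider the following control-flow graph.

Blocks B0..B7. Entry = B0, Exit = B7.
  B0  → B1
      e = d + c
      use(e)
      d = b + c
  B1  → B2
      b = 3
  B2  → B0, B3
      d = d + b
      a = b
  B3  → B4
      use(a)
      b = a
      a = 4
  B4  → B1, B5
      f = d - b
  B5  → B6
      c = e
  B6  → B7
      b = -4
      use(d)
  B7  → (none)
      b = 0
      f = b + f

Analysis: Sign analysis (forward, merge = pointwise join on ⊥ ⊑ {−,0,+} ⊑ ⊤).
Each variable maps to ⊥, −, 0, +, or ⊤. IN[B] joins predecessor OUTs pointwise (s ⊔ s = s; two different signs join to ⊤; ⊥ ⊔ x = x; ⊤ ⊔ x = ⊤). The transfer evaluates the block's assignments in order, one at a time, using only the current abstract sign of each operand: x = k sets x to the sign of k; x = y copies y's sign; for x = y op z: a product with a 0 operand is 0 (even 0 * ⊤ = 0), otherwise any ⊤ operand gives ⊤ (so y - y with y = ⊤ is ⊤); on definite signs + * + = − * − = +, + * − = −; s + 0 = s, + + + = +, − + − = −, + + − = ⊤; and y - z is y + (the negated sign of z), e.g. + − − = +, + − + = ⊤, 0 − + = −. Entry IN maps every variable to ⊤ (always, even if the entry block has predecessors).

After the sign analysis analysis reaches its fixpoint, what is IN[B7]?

Converged values:
  B0:   IN=(all ⊤)   OUT=(all ⊤)
  B1:   IN=(all ⊤)   OUT={b:+; rest ⊤}
  B2:   IN={b:+; rest ⊤}   OUT={a:+, b:+; rest ⊤}
  B3:   IN={a:+, b:+; rest ⊤}   OUT={a:+, b:+; rest ⊤}
  B4:   IN={a:+, b:+; rest ⊤}   OUT={a:+, b:+; rest ⊤}
  B5:   IN={a:+, b:+; rest ⊤}   OUT={a:+, b:+; rest ⊤}
  B6:   IN={a:+, b:+; rest ⊤}   OUT={a:+, b:-; rest ⊤}
  B7:   IN={a:+, b:-; rest ⊤}   OUT={a:+, b:0; rest ⊤}

Merge at B7: IN[B7] = OUT[B6] = {a: +, b: -, c: ⊤, d: ⊤, e: ⊤, f: ⊤}

Answer: {a: +, b: -, c: ⊤, d: ⊤, e: ⊤, f: ⊤}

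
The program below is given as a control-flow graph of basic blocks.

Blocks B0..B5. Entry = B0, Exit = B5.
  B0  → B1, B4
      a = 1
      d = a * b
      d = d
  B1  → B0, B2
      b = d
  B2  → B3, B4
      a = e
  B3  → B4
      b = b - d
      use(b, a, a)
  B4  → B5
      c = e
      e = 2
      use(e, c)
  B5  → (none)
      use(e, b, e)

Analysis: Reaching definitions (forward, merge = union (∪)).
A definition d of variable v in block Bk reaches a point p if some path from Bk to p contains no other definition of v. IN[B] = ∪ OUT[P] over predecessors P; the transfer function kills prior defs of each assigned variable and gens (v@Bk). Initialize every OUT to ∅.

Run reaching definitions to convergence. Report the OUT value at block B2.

Fixpoint table:
  B0: | IN={a@B0, b@B1, d@B0} | OUT={a@B0, b@B1, d@B0}
  B1: | IN={a@B0, b@B1, d@B0} | OUT={a@B0, b@B1, d@B0}
  B2: | IN={a@B0, b@B1, d@B0} | OUT={a@B2, b@B1, d@B0}
  B3: | IN={a@B2, b@B1, d@B0} | OUT={a@B2, b@B3, d@B0}
  B4: | IN={a@B0, a@B2, b@B1, b@B3, d@B0} | OUT={a@B0, a@B2, b@B1, b@B3, c@B4, d@B0, e@B4}
  B5: | IN={a@B0, a@B2, b@B1, b@B3, c@B4, d@B0, e@B4} | OUT={a@B0, a@B2, b@B1, b@B3, c@B4, d@B0, e@B4}

Merge at B2: IN[B2] = OUT[B1] = {a@B0, b@B1, d@B0}
Applying B2's transfer function to that IN value gives OUT[B2] (row B2 above).

Answer: {a@B2, b@B1, d@B0}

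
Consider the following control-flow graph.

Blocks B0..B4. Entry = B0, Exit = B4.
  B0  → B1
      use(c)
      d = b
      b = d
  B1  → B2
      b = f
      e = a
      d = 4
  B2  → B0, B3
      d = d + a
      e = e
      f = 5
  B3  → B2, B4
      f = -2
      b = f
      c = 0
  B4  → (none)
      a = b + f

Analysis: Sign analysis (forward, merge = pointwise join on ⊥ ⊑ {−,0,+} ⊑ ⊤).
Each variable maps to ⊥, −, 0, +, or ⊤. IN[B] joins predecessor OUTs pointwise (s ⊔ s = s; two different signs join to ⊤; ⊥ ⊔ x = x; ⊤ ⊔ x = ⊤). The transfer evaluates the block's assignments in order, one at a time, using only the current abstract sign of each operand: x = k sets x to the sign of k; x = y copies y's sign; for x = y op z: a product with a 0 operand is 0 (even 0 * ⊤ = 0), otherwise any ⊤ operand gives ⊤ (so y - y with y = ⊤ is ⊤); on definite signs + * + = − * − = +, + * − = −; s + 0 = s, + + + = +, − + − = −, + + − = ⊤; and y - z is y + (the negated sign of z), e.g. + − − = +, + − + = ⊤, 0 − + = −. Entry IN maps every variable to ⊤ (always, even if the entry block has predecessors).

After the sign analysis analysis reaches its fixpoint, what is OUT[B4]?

Per-block solution:
  B0:  IN=(all ⊤)  OUT=(all ⊤)
  B1:  IN=(all ⊤)  OUT={d:+; rest ⊤}
  B2:  IN=(all ⊤)  OUT={f:+; rest ⊤}
  B3:  IN={f:+; rest ⊤}  OUT={b:-, c:0, f:-; rest ⊤}
  B4:  IN={b:-, c:0, f:-; rest ⊤}  OUT={a:-, b:-, c:0, f:-; rest ⊤}

Merge at B4: IN[B4] = OUT[B3] = {a: ⊤, b: -, c: 0, d: ⊤, e: ⊤, f: -}
Applying B4's transfer function to that IN value gives OUT[B4] (row B4 above).

Answer: {a: -, b: -, c: 0, d: ⊤, e: ⊤, f: -}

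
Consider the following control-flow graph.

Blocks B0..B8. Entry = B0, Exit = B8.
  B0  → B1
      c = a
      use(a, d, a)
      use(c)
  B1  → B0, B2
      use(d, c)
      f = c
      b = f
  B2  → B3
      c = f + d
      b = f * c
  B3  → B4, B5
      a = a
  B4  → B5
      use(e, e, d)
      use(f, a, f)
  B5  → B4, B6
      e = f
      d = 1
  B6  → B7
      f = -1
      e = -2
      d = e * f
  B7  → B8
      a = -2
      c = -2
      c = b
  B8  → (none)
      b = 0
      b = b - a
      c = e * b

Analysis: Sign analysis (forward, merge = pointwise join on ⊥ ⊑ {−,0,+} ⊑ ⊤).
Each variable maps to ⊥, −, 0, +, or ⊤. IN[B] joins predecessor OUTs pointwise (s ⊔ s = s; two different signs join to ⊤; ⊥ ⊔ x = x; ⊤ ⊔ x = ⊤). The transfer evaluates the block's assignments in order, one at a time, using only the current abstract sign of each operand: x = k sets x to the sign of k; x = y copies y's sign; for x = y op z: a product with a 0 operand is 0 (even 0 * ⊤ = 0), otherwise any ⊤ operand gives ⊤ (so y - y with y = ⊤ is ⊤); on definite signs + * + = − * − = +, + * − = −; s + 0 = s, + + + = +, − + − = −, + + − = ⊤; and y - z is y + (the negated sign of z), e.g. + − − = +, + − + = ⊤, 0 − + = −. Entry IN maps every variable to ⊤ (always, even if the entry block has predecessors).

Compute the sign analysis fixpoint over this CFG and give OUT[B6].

Fixpoint table:
  B0:   IN=(all ⊤)   OUT=(all ⊤)
  B1:   IN=(all ⊤)   OUT=(all ⊤)
  B2:   IN=(all ⊤)   OUT=(all ⊤)
  B3:   IN=(all ⊤)   OUT=(all ⊤)
  B4:   IN=(all ⊤)   OUT=(all ⊤)
  B5:   IN=(all ⊤)   OUT={d:+; rest ⊤}
  B6:   IN={d:+; rest ⊤}   OUT={d:+, e:-, f:-; rest ⊤}
  B7:   IN={d:+, e:-, f:-; rest ⊤}   OUT={a:-, d:+, e:-, f:-; rest ⊤}
  B8:   IN={a:-, d:+, e:-, f:-; rest ⊤}   OUT={a:-, b:+, c:-, d:+, e:-, f:-; rest ⊤}

Merge at B6: IN[B6] = OUT[B5] = {a: ⊤, b: ⊤, c: ⊤, d: +, e: ⊤, f: ⊤}
Applying B6's transfer function to that IN value gives OUT[B6] (row B6 above).

Answer: {a: ⊤, b: ⊤, c: ⊤, d: +, e: -, f: -}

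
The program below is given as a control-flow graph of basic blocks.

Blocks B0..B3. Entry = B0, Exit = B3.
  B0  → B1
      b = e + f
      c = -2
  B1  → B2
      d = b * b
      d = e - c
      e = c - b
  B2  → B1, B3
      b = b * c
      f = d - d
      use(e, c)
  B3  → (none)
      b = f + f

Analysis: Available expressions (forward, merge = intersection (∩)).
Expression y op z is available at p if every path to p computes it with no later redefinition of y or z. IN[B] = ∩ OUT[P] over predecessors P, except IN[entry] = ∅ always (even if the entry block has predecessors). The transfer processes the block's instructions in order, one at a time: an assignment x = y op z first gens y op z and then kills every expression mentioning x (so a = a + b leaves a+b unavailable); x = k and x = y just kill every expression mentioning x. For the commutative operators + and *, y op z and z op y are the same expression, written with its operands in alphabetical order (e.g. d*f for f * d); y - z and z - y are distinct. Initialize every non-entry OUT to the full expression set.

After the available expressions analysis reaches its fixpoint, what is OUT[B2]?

Answer: {d-d}

Trace:
Per-block solution:
  B0: | IN={} | OUT={e+f}
  B1: | IN={} | OUT={b*b, c-b}
  B2: | IN={b*b, c-b} | OUT={d-d}
  B3: | IN={d-d} | OUT={d-d, f+f}

Merge at B2: IN[B2] = OUT[B1] = {b*b, c-b}
Applying B2's transfer function to that IN value gives OUT[B2] (row B2 above).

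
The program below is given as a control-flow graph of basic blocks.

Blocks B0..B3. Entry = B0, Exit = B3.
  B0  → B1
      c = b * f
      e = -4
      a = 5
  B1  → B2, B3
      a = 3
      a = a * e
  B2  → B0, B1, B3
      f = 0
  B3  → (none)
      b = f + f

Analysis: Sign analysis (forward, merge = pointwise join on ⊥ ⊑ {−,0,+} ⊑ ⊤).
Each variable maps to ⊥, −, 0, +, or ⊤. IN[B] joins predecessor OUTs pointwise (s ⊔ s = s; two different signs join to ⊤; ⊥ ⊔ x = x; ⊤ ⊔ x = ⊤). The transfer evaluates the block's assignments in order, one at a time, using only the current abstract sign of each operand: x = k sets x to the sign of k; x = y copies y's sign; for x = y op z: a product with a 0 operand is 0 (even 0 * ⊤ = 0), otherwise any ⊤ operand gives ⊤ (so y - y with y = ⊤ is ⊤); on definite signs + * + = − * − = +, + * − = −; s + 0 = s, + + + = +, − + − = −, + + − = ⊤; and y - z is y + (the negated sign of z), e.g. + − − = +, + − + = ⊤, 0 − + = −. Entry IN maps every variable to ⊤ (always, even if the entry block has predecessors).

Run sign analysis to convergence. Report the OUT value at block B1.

Answer: {a: -, b: ⊤, c: ⊤, d: ⊤, e: -, f: ⊤}

Trace:
Fixpoint table:
  B0:   IN=(all ⊤)   OUT={a:+, e:-; rest ⊤}
  B1:   IN={e:-; rest ⊤}   OUT={a:-, e:-; rest ⊤}
  B2:   IN={a:-, e:-; rest ⊤}   OUT={a:-, e:-, f:0; rest ⊤}
  B3:   IN={a:-, e:-; rest ⊤}   OUT={a:-, e:-; rest ⊤}

Merge at B1: IN[B1] = OUT[B0] ⊔ OUT[B2] = {a: ⊤, b: ⊤, c: ⊤, d: ⊤, e: -, f: ⊤}
Applying B1's transfer function to that IN value gives OUT[B1] (row B1 above).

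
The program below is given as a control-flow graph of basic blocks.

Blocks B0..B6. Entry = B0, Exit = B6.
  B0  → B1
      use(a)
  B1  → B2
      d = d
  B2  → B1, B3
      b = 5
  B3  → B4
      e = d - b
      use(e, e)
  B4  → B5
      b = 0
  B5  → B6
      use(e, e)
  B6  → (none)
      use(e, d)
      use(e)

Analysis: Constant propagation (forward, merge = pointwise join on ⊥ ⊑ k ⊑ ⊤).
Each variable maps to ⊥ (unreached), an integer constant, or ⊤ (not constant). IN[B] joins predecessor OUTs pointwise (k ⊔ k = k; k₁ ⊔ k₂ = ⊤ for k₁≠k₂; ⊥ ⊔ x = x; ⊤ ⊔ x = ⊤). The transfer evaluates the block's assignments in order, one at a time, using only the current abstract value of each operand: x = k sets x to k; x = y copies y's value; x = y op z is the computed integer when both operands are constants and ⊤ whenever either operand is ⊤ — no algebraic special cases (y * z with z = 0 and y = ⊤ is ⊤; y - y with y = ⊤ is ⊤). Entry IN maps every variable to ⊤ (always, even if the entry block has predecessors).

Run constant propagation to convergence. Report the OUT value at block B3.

Answer: {a: ⊤, b: 5, c: ⊤, d: ⊤, e: ⊤, f: ⊤}

Trace:
Converged values:
  B0:  IN=(all ⊤)  OUT=(all ⊤)
  B1:  IN=(all ⊤)  OUT=(all ⊤)
  B2:  IN=(all ⊤)  OUT={b:5; rest ⊤}
  B3:  IN={b:5; rest ⊤}  OUT={b:5; rest ⊤}
  B4:  IN={b:5; rest ⊤}  OUT={b:0; rest ⊤}
  B5:  IN={b:0; rest ⊤}  OUT={b:0; rest ⊤}
  B6:  IN={b:0; rest ⊤}  OUT={b:0; rest ⊤}

Merge at B3: IN[B3] = OUT[B2] = {a: ⊤, b: 5, c: ⊤, d: ⊤, e: ⊤, f: ⊤}
Applying B3's transfer function to that IN value gives OUT[B3] (row B3 above).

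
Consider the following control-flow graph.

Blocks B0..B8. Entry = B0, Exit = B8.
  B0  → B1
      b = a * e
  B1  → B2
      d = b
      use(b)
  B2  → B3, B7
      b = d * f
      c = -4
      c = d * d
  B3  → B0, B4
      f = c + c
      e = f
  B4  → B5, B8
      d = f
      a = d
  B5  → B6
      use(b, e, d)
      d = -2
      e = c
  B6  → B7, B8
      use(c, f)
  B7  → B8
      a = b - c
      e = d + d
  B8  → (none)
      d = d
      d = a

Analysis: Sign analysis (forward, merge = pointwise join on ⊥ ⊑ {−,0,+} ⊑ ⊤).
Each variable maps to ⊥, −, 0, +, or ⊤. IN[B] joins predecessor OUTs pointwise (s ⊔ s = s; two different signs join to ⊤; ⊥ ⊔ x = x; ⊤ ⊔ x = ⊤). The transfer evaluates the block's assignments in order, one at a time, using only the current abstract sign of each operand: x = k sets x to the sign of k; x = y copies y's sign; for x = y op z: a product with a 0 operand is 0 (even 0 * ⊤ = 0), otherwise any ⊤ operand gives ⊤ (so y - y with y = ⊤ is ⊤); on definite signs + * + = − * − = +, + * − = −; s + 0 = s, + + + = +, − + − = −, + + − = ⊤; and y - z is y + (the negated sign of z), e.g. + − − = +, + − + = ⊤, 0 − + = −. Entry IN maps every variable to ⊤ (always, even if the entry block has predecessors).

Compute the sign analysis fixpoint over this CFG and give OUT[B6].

Answer: {a: ⊤, b: ⊤, c: ⊤, d: -, e: ⊤, f: ⊤}

Working:
Converged values:
  B0:  IN=(all ⊤)  OUT=(all ⊤)
  B1:  IN=(all ⊤)  OUT=(all ⊤)
  B2:  IN=(all ⊤)  OUT=(all ⊤)
  B3:  IN=(all ⊤)  OUT=(all ⊤)
  B4:  IN=(all ⊤)  OUT=(all ⊤)
  B5:  IN=(all ⊤)  OUT={d:-; rest ⊤}
  B6:  IN={d:-; rest ⊤}  OUT={d:-; rest ⊤}
  B7:  IN=(all ⊤)  OUT=(all ⊤)
  B8:  IN=(all ⊤)  OUT=(all ⊤)

Merge at B6: IN[B6] = OUT[B5] = {a: ⊤, b: ⊤, c: ⊤, d: -, e: ⊤, f: ⊤}
Applying B6's transfer function to that IN value gives OUT[B6] (row B6 above).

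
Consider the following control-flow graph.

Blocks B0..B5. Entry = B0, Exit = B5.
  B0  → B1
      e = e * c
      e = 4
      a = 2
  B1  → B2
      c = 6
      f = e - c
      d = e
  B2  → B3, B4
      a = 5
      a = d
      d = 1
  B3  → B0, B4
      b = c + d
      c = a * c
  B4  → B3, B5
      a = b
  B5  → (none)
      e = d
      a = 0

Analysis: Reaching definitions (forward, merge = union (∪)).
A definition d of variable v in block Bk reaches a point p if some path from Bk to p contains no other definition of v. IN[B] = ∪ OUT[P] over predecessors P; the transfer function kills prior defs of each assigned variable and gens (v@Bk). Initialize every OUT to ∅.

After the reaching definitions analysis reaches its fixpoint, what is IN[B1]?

Answer: {a@B0, b@B3, c@B3, d@B2, e@B0, f@B1}

Trace:
Fixpoint table:
  B0: | IN={a@B2, a@B4, b@B3, c@B3, d@B2, e@B0, f@B1} | OUT={a@B0, b@B3, c@B3, d@B2, e@B0, f@B1}
  B1: | IN={a@B0, b@B3, c@B3, d@B2, e@B0, f@B1} | OUT={a@B0, b@B3, c@B1, d@B1, e@B0, f@B1}
  B2: | IN={a@B0, b@B3, c@B1, d@B1, e@B0, f@B1} | OUT={a@B2, b@B3, c@B1, d@B2, e@B0, f@B1}
  B3: | IN={a@B2, a@B4, b@B3, c@B1, c@B3, d@B2, e@B0, f@B1} | OUT={a@B2, a@B4, b@B3, c@B3, d@B2, e@B0, f@B1}
  B4: | IN={a@B2, a@B4, b@B3, c@B1, c@B3, d@B2, e@B0, f@B1} | OUT={a@B4, b@B3, c@B1, c@B3, d@B2, e@B0, f@B1}
  B5: | IN={a@B4, b@B3, c@B1, c@B3, d@B2, e@B0, f@B1} | OUT={a@B5, b@B3, c@B1, c@B3, d@B2, e@B5, f@B1}

Merge at B1: IN[B1] = OUT[B0] = {a@B0, b@B3, c@B3, d@B2, e@B0, f@B1}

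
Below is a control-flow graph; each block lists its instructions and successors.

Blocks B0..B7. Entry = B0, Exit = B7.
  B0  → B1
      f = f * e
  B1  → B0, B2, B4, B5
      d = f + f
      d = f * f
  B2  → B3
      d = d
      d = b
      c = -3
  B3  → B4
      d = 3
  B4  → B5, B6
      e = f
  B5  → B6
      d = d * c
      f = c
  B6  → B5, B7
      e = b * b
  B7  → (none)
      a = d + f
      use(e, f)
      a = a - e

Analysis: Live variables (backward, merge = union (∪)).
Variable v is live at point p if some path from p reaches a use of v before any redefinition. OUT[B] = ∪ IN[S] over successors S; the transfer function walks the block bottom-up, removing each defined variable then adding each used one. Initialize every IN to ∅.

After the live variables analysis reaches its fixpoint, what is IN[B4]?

Fixpoint table:
  B0:   IN={b, c, e, f}   OUT={b, c, e, f}
  B1:   IN={b, c, e, f}   OUT={b, c, d, e, f}
  B2:   IN={b, d, f}   OUT={b, c, f}
  B3:   IN={b, c, f}   OUT={b, c, d, f}
  B4:   IN={b, c, d, f}   OUT={b, c, d, f}
  B5:   IN={b, c, d}   OUT={b, c, d, f}
  B6:   IN={b, c, d, f}   OUT={b, c, d, e, f}
  B7:   IN={d, e, f}   OUT={}

Merge at B4: OUT[B4] = IN[B5] ⊔ IN[B6] = {b, c, d, f}
Applying B4's transfer function to that OUT value gives IN[B4] (row B4 above).

Answer: {b, c, d, f}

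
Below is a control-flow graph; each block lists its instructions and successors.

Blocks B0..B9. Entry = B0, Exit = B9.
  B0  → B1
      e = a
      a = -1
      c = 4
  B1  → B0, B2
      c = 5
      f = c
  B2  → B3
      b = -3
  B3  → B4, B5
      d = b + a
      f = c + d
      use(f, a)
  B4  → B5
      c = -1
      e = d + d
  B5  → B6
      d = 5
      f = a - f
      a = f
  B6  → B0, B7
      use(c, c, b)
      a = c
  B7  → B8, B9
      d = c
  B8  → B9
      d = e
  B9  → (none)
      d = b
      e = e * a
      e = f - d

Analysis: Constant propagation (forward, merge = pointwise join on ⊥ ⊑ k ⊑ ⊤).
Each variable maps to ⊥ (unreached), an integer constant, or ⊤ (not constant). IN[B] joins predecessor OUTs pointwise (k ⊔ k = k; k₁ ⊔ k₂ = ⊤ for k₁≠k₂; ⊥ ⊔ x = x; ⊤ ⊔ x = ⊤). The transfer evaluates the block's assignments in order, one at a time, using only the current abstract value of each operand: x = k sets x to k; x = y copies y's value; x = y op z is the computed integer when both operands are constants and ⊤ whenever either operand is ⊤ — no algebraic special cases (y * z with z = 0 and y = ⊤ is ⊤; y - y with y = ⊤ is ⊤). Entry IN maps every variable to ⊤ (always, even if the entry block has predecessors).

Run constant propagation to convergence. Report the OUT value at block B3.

Answer: {a: -1, b: -3, c: 5, d: -4, e: ⊤, f: 1}

Derivation:
Per-block solution:
  B0:  IN=(all ⊤)  OUT={a:-1, c:4; rest ⊤}
  B1:  IN={a:-1, c:4; rest ⊤}  OUT={a:-1, c:5, f:5; rest ⊤}
  B2:  IN={a:-1, c:5, f:5; rest ⊤}  OUT={a:-1, b:-3, c:5, f:5; rest ⊤}
  B3:  IN={a:-1, b:-3, c:5, f:5; rest ⊤}  OUT={a:-1, b:-3, c:5, d:-4, f:1; rest ⊤}
  B4:  IN={a:-1, b:-3, c:5, d:-4, f:1; rest ⊤}  OUT={a:-1, b:-3, c:-1, d:-4, e:-8, f:1; rest ⊤}
  B5:  IN={a:-1, b:-3, d:-4, f:1; rest ⊤}  OUT={a:-2, b:-3, d:5, f:-2; rest ⊤}
  B6:  IN={a:-2, b:-3, d:5, f:-2; rest ⊤}  OUT={b:-3, d:5, f:-2; rest ⊤}
  B7:  IN={b:-3, d:5, f:-2; rest ⊤}  OUT={b:-3, f:-2; rest ⊤}
  B8:  IN={b:-3, f:-2; rest ⊤}  OUT={b:-3, f:-2; rest ⊤}
  B9:  IN={b:-3, f:-2; rest ⊤}  OUT={b:-3, d:-3, e:1, f:-2; rest ⊤}

Merge at B3: IN[B3] = OUT[B2] = {a: -1, b: -3, c: 5, d: ⊤, e: ⊤, f: 5}
Applying B3's transfer function to that IN value gives OUT[B3] (row B3 above).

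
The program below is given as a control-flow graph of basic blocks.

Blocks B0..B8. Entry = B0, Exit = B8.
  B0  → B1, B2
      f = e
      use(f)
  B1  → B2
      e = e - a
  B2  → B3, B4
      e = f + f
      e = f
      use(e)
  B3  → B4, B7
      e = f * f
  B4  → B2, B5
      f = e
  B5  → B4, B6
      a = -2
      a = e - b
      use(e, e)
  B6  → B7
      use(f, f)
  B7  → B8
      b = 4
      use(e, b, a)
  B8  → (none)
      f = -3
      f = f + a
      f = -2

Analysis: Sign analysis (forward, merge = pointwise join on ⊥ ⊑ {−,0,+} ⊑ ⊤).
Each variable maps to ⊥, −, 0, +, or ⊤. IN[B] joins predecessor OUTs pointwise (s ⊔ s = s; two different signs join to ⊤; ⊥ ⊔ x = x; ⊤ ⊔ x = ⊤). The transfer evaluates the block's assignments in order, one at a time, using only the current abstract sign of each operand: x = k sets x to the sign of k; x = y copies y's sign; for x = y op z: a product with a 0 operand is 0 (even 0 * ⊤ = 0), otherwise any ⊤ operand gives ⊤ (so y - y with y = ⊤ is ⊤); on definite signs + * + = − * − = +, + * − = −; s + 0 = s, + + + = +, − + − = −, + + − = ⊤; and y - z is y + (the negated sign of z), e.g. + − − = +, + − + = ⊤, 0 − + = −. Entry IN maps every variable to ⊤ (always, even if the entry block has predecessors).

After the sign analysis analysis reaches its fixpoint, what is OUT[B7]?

Converged values:
  B0: | IN=(all ⊤) | OUT=(all ⊤)
  B1: | IN=(all ⊤) | OUT=(all ⊤)
  B2: | IN=(all ⊤) | OUT=(all ⊤)
  B3: | IN=(all ⊤) | OUT=(all ⊤)
  B4: | IN=(all ⊤) | OUT=(all ⊤)
  B5: | IN=(all ⊤) | OUT=(all ⊤)
  B6: | IN=(all ⊤) | OUT=(all ⊤)
  B7: | IN=(all ⊤) | OUT={b:+; rest ⊤}
  B8: | IN={b:+; rest ⊤} | OUT={b:+, f:-; rest ⊤}

Merge at B7: IN[B7] = OUT[B3] ⊔ OUT[B6] = {a: ⊤, b: ⊤, c: ⊤, d: ⊤, e: ⊤, f: ⊤}
Applying B7's transfer function to that IN value gives OUT[B7] (row B7 above).

Answer: {a: ⊤, b: +, c: ⊤, d: ⊤, e: ⊤, f: ⊤}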